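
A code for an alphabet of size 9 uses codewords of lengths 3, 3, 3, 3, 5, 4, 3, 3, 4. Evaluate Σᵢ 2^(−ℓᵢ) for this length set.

With common denominator 2^5 = 32: Σ 2^(−ℓᵢ) = 4/32 + 4/32 + 4/32 + 4/32 + 1/32 + 2/32 + 4/32 + 4/32 + 2/32 = 29/32 = 0.90625.

0.90625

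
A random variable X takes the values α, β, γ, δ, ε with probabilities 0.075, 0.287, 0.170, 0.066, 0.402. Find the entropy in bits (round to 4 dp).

H = −Σ pᵢ log₂ pᵢ.
−0.075·log₂(0.075) = 0.2803
−0.287·log₂(0.287) = 0.5169
−0.170·log₂(0.170) = 0.4346
−0.066·log₂(0.066) = 0.2588
−0.402·log₂(0.402) = 0.5285
Sum ≈ 2.0190 → 2.0190 bits.

2.0190 bits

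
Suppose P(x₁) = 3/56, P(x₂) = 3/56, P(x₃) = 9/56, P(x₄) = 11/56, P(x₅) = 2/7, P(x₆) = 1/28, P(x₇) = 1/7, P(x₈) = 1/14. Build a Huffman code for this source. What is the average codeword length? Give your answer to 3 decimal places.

Repeatedly combine the two least-probable nodes; the expected code length is the sum of the merged weights.
merge 1/28 + 3/56 → 5/56
merge 3/56 + 1/14 → 1/8
merge 5/56 + 1/8 → 3/14
merge 1/7 + 9/56 → 17/56
merge 11/56 + 3/14 → 23/56
merge 2/7 + 17/56 → 33/56
merge 23/56 + 33/56 → 1
L = 5/56 + 1/8 + 3/14 + 17/56 + 23/56 + 33/56 + 1 = 153/56 ≈ 2.732 bits/symbol.

2.732 bits/symbol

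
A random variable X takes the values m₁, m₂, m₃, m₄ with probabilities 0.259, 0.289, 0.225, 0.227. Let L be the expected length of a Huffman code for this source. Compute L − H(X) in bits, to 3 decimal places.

0.008 bits

Entropy H = −Σ p log₂ p ≈ 1.9922 bits.
Huffman merges: 9/40+227/1000→113/250; 259/1000+289/1000→137/250; 113/250+137/250→1. L = 2 ≈ 2.0000.
L − H = 2.0000 − 1.9922 = 0.008 bits.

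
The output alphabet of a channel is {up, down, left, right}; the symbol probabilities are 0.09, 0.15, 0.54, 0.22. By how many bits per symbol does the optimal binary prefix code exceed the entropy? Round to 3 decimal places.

0.016 bits

Entropy H = −Σ p log₂ p ≈ 1.6838 bits.
Huffman merges: 9/100+3/20→6/25; 11/50+6/25→23/50; 23/50+27/50→1. L = 17/10 ≈ 1.7000.
L − H = 1.7000 − 1.6838 = 0.016 bits.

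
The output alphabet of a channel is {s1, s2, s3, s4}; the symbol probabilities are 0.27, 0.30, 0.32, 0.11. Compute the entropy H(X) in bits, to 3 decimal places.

H = −Σ pᵢ log₂ pᵢ.
−0.27·log₂(0.27) = 0.5100
−0.30·log₂(0.30) = 0.5211
−0.32·log₂(0.32) = 0.5260
−0.11·log₂(0.11) = 0.3503
Sum ≈ 1.9074 → 1.907 bits.

1.907 bits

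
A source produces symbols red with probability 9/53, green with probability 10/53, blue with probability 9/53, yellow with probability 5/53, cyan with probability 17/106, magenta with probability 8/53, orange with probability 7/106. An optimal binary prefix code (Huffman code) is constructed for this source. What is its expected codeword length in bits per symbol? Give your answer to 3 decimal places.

2.802 bits/symbol

Repeatedly combine the two least-probable nodes; the expected code length is the sum of the merged weights.
merge 7/106 + 5/53 → 17/106
merge 8/53 + 17/106 → 33/106
merge 17/106 + 9/53 → 35/106
merge 9/53 + 10/53 → 19/53
merge 33/106 + 35/106 → 34/53
merge 19/53 + 34/53 → 1
L = 17/106 + 33/106 + 35/106 + 19/53 + 34/53 + 1 = 297/106 ≈ 2.802 bits/symbol.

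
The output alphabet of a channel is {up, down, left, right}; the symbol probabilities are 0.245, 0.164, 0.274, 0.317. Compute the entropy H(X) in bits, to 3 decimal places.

H = −Σ pᵢ log₂ pᵢ.
−0.245·log₂(0.245) = 0.4971
−0.164·log₂(0.164) = 0.4278
−0.274·log₂(0.274) = 0.5118
−0.317·log₂(0.317) = 0.5254
Sum ≈ 1.9621 → 1.962 bits.

1.962 bits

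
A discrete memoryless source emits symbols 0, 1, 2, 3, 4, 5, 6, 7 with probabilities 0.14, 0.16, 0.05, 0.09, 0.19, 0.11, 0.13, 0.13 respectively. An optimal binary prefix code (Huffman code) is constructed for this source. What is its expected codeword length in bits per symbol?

2.95 bits/symbol

Repeatedly combine the two least-probable nodes; the expected code length is the sum of the merged weights.
merge 1/20 + 9/100 → 7/50
merge 11/100 + 13/100 → 6/25
merge 13/100 + 7/50 → 27/100
merge 7/50 + 4/25 → 3/10
merge 19/100 + 6/25 → 43/100
merge 27/100 + 3/10 → 57/100
merge 43/100 + 57/100 → 1
L = 7/50 + 6/25 + 27/100 + 3/10 + 43/100 + 57/100 + 1 = 59/20 = 2.95 bits/symbol.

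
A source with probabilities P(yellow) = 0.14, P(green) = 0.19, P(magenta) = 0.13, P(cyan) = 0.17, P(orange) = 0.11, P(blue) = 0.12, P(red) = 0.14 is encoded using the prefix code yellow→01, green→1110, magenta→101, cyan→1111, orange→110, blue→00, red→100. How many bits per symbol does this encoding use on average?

3.1 bits/symbol

L̄ = Σ pᵢ·ℓᵢ = 0.14·2 + 0.19·4 + 0.13·3 + 0.17·4 + 0.11·3 + 0.12·2 + 0.14·3 = 3.1 bits/symbol.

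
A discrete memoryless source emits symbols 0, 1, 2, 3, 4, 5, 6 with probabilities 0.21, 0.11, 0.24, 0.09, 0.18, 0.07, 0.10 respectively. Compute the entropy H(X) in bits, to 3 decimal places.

H = −Σ pᵢ log₂ pᵢ.
−0.21·log₂(0.21) = 0.4728
−0.11·log₂(0.11) = 0.3503
−0.24·log₂(0.24) = 0.4941
−0.09·log₂(0.09) = 0.3127
−0.18·log₂(0.18) = 0.4453
−0.07·log₂(0.07) = 0.2686
−0.10·log₂(0.10) = 0.3322
Sum ≈ 2.6760 → 2.676 bits.

2.676 bits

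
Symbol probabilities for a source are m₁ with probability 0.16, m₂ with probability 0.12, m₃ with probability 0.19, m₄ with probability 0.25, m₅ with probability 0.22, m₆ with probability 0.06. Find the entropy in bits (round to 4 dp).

2.4694 bits

H = −Σ pᵢ log₂ pᵢ.
−0.16·log₂(0.16) = 0.4230
−0.12·log₂(0.12) = 0.3671
−0.19·log₂(0.19) = 0.4552
−0.25·log₂(0.25) = 0.5000
−0.22·log₂(0.22) = 0.4806
−0.06·log₂(0.06) = 0.2435
Sum ≈ 2.4694 → 2.4694 bits.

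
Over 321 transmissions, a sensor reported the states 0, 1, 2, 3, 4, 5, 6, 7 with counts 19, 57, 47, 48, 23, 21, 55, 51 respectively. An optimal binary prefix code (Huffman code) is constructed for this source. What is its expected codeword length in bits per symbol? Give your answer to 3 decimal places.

2.947 bits/symbol

Probabilities are the counts divided by 321.
Repeatedly combine the two least-probable nodes; the expected code length is the sum of the merged weights.
merge 19/321 + 7/107 → 40/321
merge 23/321 + 40/321 → 21/107
merge 47/321 + 16/107 → 95/321
merge 17/107 + 55/321 → 106/321
merge 19/107 + 21/107 → 40/107
merge 95/321 + 106/321 → 67/107
merge 40/107 + 67/107 → 1
L = 40/321 + 21/107 + 95/321 + 106/321 + 40/107 + 67/107 + 1 = 946/321 ≈ 2.947 bits/symbol.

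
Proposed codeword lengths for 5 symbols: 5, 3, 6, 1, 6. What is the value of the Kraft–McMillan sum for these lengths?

0.6875

With common denominator 2^6 = 64: Σ 2^(−ℓᵢ) = 2/64 + 8/64 + 1/64 + 32/64 + 1/64 = 44/64 = 0.6875.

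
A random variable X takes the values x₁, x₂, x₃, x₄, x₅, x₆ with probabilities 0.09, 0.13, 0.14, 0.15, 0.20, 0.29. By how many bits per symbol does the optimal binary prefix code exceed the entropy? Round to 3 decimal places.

0.025 bits

Entropy H = −Σ p log₂ p ≈ 2.4852 bits.
Huffman merges: 9/100+13/100→11/50; 7/50+3/20→29/100; 1/5+11/50→21/50; 29/100+29/100→29/50; 21/50+29/50→1. L = 251/100 ≈ 2.5100.
L − H = 2.5100 − 2.4852 = 0.025 bits.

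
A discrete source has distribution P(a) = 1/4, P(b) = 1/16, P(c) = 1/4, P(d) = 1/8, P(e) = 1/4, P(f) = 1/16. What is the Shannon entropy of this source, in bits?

Each probability is a power of 1/2, so log₂(1/p) is an integer.
H = Σ p·log₂(1/p) = 1/4·2 + 1/16·4 + 1/4·2 + 1/8·3 + 1/4·2 + 1/16·4 = 2.375 bits.

2.375 bits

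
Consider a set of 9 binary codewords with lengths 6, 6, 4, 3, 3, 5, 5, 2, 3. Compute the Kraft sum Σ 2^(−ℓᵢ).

With common denominator 2^6 = 64: Σ 2^(−ℓᵢ) = 1/64 + 1/64 + 4/64 + 8/64 + 8/64 + 2/64 + 2/64 + 16/64 + 8/64 = 50/64 = 0.78125.

0.78125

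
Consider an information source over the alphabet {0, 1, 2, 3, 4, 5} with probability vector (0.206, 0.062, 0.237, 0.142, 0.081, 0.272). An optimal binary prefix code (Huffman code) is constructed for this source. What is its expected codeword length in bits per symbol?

2.428 bits/symbol

Repeatedly combine the two least-probable nodes; the expected code length is the sum of the merged weights.
merge 31/500 + 81/1000 → 143/1000
merge 71/500 + 143/1000 → 57/200
merge 103/500 + 237/1000 → 443/1000
merge 34/125 + 57/200 → 557/1000
merge 443/1000 + 557/1000 → 1
L = 143/1000 + 57/200 + 443/1000 + 557/1000 + 1 = 607/250 = 2.428 bits/symbol.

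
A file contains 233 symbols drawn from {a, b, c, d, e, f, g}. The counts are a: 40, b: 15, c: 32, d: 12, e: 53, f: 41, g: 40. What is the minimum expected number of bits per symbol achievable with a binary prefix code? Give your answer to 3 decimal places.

2.712 bits/symbol

Probabilities are the counts divided by 233.
Repeatedly combine the two least-probable nodes; the expected code length is the sum of the merged weights.
merge 12/233 + 15/233 → 27/233
merge 27/233 + 32/233 → 59/233
merge 40/233 + 40/233 → 80/233
merge 41/233 + 53/233 → 94/233
merge 59/233 + 80/233 → 139/233
merge 94/233 + 139/233 → 1
L = 27/233 + 59/233 + 80/233 + 94/233 + 139/233 + 1 = 632/233 ≈ 2.712 bits/symbol.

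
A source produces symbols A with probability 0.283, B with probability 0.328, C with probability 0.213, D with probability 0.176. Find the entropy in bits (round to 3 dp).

H = −Σ pᵢ log₂ pᵢ.
−0.283·log₂(0.283) = 0.5154
−0.328·log₂(0.328) = 0.5275
−0.213·log₂(0.213) = 0.4752
−0.176·log₂(0.176) = 0.4411
Sum ≈ 1.9592 → 1.959 bits.

1.959 bits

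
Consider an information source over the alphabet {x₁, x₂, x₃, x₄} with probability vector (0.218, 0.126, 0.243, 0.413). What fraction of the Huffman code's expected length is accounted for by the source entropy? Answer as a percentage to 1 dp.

97.3%

Entropy H = −Σ p log₂ p ≈ 1.8785 bits.
Huffman merges: 63/500+109/500→43/125; 243/1000+43/125→587/1000; 413/1000+587/1000→1. L = 1931/1000 ≈ 1.9310.
Efficiency = H/L = 1.8785/1.9310 = 97.3%.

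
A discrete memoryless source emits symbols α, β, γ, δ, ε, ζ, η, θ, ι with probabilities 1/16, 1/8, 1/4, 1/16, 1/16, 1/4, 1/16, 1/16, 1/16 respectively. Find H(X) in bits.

2.875 bits

Each probability is a power of 1/2, so log₂(1/p) is an integer.
H = Σ p·log₂(1/p) = 1/16·4 + 1/8·3 + 1/4·2 + 1/16·4 + 1/16·4 + 1/4·2 + 1/16·4 + 1/16·4 + 1/16·4 = 2.875 bits.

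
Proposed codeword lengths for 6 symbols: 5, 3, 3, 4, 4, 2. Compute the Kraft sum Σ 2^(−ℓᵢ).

0.65625

With common denominator 2^5 = 32: Σ 2^(−ℓᵢ) = 1/32 + 4/32 + 4/32 + 2/32 + 2/32 + 8/32 = 21/32 = 0.65625.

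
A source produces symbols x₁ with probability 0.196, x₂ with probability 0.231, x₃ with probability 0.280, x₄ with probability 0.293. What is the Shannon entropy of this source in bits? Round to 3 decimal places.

1.982 bits

H = −Σ pᵢ log₂ pᵢ.
−0.196·log₂(0.196) = 0.4608
−0.231·log₂(0.231) = 0.4883
−0.280·log₂(0.280) = 0.5142
−0.293·log₂(0.293) = 0.5189
Sum ≈ 1.9823 → 1.982 bits.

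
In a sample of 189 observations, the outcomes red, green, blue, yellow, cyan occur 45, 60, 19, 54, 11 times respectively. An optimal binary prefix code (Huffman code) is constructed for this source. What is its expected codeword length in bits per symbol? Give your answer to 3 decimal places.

2.159 bits/symbol

Probabilities are the counts divided by 189.
Repeatedly combine the two least-probable nodes; the expected code length is the sum of the merged weights.
merge 11/189 + 19/189 → 10/63
merge 10/63 + 5/21 → 25/63
merge 2/7 + 20/63 → 38/63
merge 25/63 + 38/63 → 1
L = 10/63 + 25/63 + 38/63 + 1 = 136/63 ≈ 2.159 bits/symbol.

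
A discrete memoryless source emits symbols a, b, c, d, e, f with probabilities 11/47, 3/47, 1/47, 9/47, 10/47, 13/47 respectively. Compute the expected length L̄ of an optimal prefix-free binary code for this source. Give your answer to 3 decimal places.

Repeatedly combine the two least-probable nodes; the expected code length is the sum of the merged weights.
merge 1/47 + 3/47 → 4/47
merge 4/47 + 9/47 → 13/47
merge 10/47 + 11/47 → 21/47
merge 13/47 + 13/47 → 26/47
merge 21/47 + 26/47 → 1
L = 4/47 + 13/47 + 21/47 + 26/47 + 1 = 111/47 ≈ 2.362 bits/symbol.

2.362 bits/symbol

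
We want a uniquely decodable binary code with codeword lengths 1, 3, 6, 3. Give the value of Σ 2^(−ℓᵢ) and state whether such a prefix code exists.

With common denominator 2^6 = 64: Σ 2^(−ℓᵢ) = 32/64 + 8/64 + 1/64 + 8/64 = 49/64 = 0.765625.
Kraft's inequality requires Σ ≤ 1; here Σ = 0.765625 ≤ 1, so such a prefix code exists.

0.765625; yes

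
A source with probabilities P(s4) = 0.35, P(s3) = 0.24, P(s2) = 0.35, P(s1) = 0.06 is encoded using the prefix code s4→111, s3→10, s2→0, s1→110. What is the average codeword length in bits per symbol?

2.06 bits/symbol

L̄ = Σ pᵢ·ℓᵢ = 0.35·3 + 0.24·2 + 0.35·1 + 0.06·3 = 2.06 bits/symbol.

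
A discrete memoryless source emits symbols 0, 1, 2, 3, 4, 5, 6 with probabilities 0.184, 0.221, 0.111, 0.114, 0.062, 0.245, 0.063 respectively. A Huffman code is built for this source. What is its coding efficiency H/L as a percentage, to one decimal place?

99.2%

Entropy H = −Σ p log₂ p ≈ 2.6370 bits.
Huffman merges: 31/500+63/1000→1/8; 111/1000+57/500→9/40; 1/8+23/125→309/1000; 221/1000+9/40→223/500; 49/200+309/1000→277/500; 223/500+277/500→1. L = 2659/1000 ≈ 2.6590.
Efficiency = H/L = 2.6370/2.6590 = 99.2%.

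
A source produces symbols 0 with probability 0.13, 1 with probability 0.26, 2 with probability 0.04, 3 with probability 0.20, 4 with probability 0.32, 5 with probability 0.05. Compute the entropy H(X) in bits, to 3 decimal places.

H = −Σ pᵢ log₂ pᵢ.
−0.13·log₂(0.13) = 0.3826
−0.26·log₂(0.26) = 0.5053
−0.04·log₂(0.04) = 0.1858
−0.20·log₂(0.20) = 0.4644
−0.32·log₂(0.32) = 0.5260
−0.05·log₂(0.05) = 0.2161
Sum ≈ 2.2802 → 2.280 bits.

2.280 bits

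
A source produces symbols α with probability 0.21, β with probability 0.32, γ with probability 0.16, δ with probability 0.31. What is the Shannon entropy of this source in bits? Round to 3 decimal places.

H = −Σ pᵢ log₂ pᵢ.
−0.21·log₂(0.21) = 0.4728
−0.32·log₂(0.32) = 0.5260
−0.16·log₂(0.16) = 0.4230
−0.31·log₂(0.31) = 0.5238
Sum ≈ 1.9457 → 1.946 bits.

1.946 bits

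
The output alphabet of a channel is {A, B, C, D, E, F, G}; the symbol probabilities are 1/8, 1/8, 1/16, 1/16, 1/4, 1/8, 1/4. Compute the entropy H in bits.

Each probability is a power of 1/2, so log₂(1/p) is an integer.
H = Σ p·log₂(1/p) = 1/8·3 + 1/8·3 + 1/16·4 + 1/16·4 + 1/4·2 + 1/8·3 + 1/4·2 = 2.625 bits.

2.625 bits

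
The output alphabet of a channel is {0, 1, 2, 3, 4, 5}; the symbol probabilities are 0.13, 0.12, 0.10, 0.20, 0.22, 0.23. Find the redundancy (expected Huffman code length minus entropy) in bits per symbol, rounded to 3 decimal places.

Entropy H = −Σ p log₂ p ≈ 2.5145 bits.
Huffman merges: 1/10+3/25→11/50; 13/100+1/5→33/100; 11/50+11/50→11/25; 23/100+33/100→14/25; 11/25+14/25→1. L = 51/20 ≈ 2.5500.
L − H = 2.5500 − 2.5145 = 0.035 bits.

0.035 bits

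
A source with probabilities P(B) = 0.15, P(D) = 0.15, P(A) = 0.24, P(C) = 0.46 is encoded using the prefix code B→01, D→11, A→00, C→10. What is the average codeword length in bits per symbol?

L̄ = Σ pᵢ·ℓᵢ = 0.15·2 + 0.15·2 + 0.24·2 + 0.46·2 = 2 bits/symbol.

2 bits/symbol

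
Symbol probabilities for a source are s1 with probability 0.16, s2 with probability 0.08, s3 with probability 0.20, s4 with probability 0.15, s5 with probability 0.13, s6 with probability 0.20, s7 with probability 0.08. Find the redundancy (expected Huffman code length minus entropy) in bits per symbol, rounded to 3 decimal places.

Entropy H = −Σ p log₂ p ≈ 2.7280 bits.
Huffman merges: 2/25+2/25→4/25; 13/100+3/20→7/25; 4/25+4/25→8/25; 1/5+1/5→2/5; 7/25+8/25→3/5; 2/5+3/5→1. L = 69/25 ≈ 2.7600.
L − H = 2.7600 − 2.7280 = 0.032 bits.

0.032 bits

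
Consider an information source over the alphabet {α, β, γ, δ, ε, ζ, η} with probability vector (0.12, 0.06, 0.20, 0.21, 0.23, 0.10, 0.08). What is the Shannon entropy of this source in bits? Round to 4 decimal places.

H = −Σ pᵢ log₂ pᵢ.
−0.12·log₂(0.12) = 0.3671
−0.06·log₂(0.06) = 0.2435
−0.20·log₂(0.20) = 0.4644
−0.21·log₂(0.21) = 0.4728
−0.23·log₂(0.23) = 0.4877
−0.10·log₂(0.10) = 0.3322
−0.08·log₂(0.08) = 0.2915
Sum ≈ 2.6592 → 2.6592 bits.

2.6592 bits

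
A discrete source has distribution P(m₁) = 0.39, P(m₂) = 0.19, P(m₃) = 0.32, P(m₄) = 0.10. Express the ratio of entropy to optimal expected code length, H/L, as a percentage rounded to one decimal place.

Entropy H = −Σ p log₂ p ≈ 1.8433 bits.
Huffman merges: 1/10+19/100→29/100; 29/100+8/25→61/100; 39/100+61/100→1. L = 19/10 ≈ 1.9000.
Efficiency = H/L = 1.8433/1.9000 = 97.0%.

97.0%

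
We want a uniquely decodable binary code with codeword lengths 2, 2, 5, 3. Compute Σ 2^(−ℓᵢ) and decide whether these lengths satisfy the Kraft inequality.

0.65625; yes

With common denominator 2^5 = 32: Σ 2^(−ℓᵢ) = 8/32 + 8/32 + 1/32 + 4/32 = 21/32 = 0.65625.
Kraft's inequality requires Σ ≤ 1; here Σ = 0.65625 ≤ 1, so such a prefix code exists.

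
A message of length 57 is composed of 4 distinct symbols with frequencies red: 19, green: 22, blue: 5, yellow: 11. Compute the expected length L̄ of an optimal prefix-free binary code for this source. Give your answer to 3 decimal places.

Probabilities are the counts divided by 57.
Repeatedly combine the two least-probable nodes; the expected code length is the sum of the merged weights.
merge 5/57 + 11/57 → 16/57
merge 16/57 + 1/3 → 35/57
merge 22/57 + 35/57 → 1
L = 16/57 + 35/57 + 1 = 36/19 ≈ 1.895 bits/symbol.

1.895 bits/symbol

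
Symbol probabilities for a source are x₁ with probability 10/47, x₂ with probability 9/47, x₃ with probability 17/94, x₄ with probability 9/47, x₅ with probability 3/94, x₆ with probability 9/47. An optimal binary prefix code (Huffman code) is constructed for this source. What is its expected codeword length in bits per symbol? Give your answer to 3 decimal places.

2.596 bits/symbol

Repeatedly combine the two least-probable nodes; the expected code length is the sum of the merged weights.
merge 3/94 + 17/94 → 10/47
merge 9/47 + 9/47 → 18/47
merge 9/47 + 10/47 → 19/47
merge 10/47 + 18/47 → 28/47
merge 19/47 + 28/47 → 1
L = 10/47 + 18/47 + 19/47 + 28/47 + 1 = 122/47 ≈ 2.596 bits/symbol.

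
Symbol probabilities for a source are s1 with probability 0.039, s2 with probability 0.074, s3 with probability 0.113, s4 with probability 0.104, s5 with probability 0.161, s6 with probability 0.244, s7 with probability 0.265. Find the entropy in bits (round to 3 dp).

2.584 bits

H = −Σ pᵢ log₂ pᵢ.
−0.039·log₂(0.039) = 0.1825
−0.074·log₂(0.074) = 0.2780
−0.113·log₂(0.113) = 0.3555
−0.104·log₂(0.104) = 0.3396
−0.161·log₂(0.161) = 0.4242
−0.244·log₂(0.244) = 0.4966
−0.265·log₂(0.265) = 0.5077
Sum ≈ 2.5840 → 2.584 bits.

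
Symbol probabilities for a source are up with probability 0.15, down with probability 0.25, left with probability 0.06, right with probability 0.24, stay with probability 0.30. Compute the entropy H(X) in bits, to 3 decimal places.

2.169 bits

H = −Σ pᵢ log₂ pᵢ.
−0.15·log₂(0.15) = 0.4105
−0.25·log₂(0.25) = 0.5000
−0.06·log₂(0.06) = 0.2435
−0.24·log₂(0.24) = 0.4941
−0.30·log₂(0.30) = 0.5211
Sum ≈ 2.1693 → 2.169 bits.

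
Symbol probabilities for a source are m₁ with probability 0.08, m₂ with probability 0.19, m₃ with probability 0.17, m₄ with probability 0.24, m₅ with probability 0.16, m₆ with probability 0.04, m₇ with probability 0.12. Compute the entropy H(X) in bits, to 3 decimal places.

2.651 bits

H = −Σ pᵢ log₂ pᵢ.
−0.08·log₂(0.08) = 0.2915
−0.19·log₂(0.19) = 0.4552
−0.17·log₂(0.17) = 0.4346
−0.24·log₂(0.24) = 0.4941
−0.16·log₂(0.16) = 0.4230
−0.04·log₂(0.04) = 0.1858
−0.12·log₂(0.12) = 0.3671
Sum ≈ 2.6513 → 2.651 bits.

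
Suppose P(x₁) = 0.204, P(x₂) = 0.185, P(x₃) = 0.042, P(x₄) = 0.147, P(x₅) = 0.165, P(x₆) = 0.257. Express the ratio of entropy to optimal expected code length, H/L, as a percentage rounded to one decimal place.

96.5%

Entropy H = −Σ p log₂ p ≈ 2.4496 bits.
Huffman merges: 21/500+147/1000→189/1000; 33/200+37/200→7/20; 189/1000+51/250→393/1000; 257/1000+7/20→607/1000; 393/1000+607/1000→1. L = 2539/1000 ≈ 2.5390.
Efficiency = H/L = 2.4496/2.5390 = 96.5%.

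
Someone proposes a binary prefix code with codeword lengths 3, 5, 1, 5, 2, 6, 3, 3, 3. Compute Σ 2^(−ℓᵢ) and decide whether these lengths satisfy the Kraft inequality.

With common denominator 2^6 = 64: Σ 2^(−ℓᵢ) = 8/64 + 2/64 + 32/64 + 2/64 + 16/64 + 1/64 + 8/64 + 8/64 + 8/64 = 85/64 = 1.328125.
Kraft's inequality requires Σ ≤ 1; here Σ = 1.328125 > 1, so no such prefix code exists.

1.328125; no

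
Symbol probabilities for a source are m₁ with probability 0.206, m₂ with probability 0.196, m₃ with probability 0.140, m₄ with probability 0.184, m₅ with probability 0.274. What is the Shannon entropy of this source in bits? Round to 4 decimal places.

2.2886 bits

H = −Σ pᵢ log₂ pᵢ.
−0.206·log₂(0.206) = 0.4695
−0.196·log₂(0.196) = 0.4608
−0.140·log₂(0.140) = 0.3971
−0.184·log₂(0.184) = 0.4494
−0.274·log₂(0.274) = 0.5118
Sum ≈ 2.2886 → 2.2886 bits.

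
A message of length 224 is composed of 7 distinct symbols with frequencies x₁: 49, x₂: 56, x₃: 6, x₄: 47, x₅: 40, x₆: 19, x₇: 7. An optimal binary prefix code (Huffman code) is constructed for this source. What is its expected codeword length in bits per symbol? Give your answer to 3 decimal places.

Probabilities are the counts divided by 224.
Repeatedly combine the two least-probable nodes; the expected code length is the sum of the merged weights.
merge 3/112 + 1/32 → 13/224
merge 13/224 + 19/224 → 1/7
merge 1/7 + 5/28 → 9/28
merge 47/224 + 7/32 → 3/7
merge 1/4 + 9/28 → 4/7
merge 3/7 + 4/7 → 1
L = 13/224 + 1/7 + 9/28 + 3/7 + 4/7 + 1 = 565/224 ≈ 2.522 bits/symbol.

2.522 bits/symbol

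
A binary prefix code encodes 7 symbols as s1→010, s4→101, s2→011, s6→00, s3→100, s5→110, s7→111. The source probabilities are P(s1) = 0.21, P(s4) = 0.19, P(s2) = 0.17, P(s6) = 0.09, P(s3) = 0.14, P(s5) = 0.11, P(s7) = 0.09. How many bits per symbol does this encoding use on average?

2.91 bits/symbol

L̄ = Σ pᵢ·ℓᵢ = 0.21·3 + 0.19·3 + 0.17·3 + 0.09·2 + 0.14·3 + 0.11·3 + 0.09·3 = 2.91 bits/symbol.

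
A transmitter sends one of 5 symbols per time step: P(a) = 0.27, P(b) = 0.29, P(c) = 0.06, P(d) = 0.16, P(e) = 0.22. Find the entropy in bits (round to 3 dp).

2.175 bits

H = −Σ pᵢ log₂ pᵢ.
−0.27·log₂(0.27) = 0.5100
−0.29·log₂(0.29) = 0.5179
−0.06·log₂(0.06) = 0.2435
−0.16·log₂(0.16) = 0.4230
−0.22·log₂(0.22) = 0.4806
Sum ≈ 2.1750 → 2.175 bits.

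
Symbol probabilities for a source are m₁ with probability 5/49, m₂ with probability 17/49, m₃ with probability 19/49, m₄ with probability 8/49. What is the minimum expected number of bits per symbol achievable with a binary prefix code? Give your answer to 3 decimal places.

1.878 bits/symbol

Repeatedly combine the two least-probable nodes; the expected code length is the sum of the merged weights.
merge 5/49 + 8/49 → 13/49
merge 13/49 + 17/49 → 30/49
merge 19/49 + 30/49 → 1
L = 13/49 + 30/49 + 1 = 92/49 ≈ 1.878 bits/symbol.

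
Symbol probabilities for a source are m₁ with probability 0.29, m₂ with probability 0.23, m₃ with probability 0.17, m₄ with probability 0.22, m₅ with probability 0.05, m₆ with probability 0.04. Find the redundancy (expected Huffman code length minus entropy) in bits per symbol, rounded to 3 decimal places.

Entropy H = −Σ p log₂ p ≈ 2.3226 bits.
Huffman merges: 1/25+1/20→9/100; 9/100+17/100→13/50; 11/50+23/100→9/20; 13/50+29/100→11/20; 9/20+11/20→1. L = 47/20 ≈ 2.3500.
L − H = 2.3500 − 2.3226 = 0.027 bits.

0.027 bits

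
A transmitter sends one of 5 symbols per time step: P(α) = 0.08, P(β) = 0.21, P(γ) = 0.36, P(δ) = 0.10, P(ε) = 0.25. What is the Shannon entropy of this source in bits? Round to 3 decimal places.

2.127 bits

H = −Σ pᵢ log₂ pᵢ.
−0.08·log₂(0.08) = 0.2915
−0.21·log₂(0.21) = 0.4728
−0.36·log₂(0.36) = 0.5306
−0.10·log₂(0.10) = 0.3322
−0.25·log₂(0.25) = 0.5000
Sum ≈ 2.1271 → 2.127 bits.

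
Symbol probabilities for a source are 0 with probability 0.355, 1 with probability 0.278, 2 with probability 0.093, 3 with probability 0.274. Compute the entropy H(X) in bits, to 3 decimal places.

H = −Σ pᵢ log₂ pᵢ.
−0.355·log₂(0.355) = 0.5304
−0.278·log₂(0.278) = 0.5134
−0.093·log₂(0.093) = 0.3187
−0.274·log₂(0.274) = 0.5118
Sum ≈ 1.8743 → 1.874 bits.

1.874 bits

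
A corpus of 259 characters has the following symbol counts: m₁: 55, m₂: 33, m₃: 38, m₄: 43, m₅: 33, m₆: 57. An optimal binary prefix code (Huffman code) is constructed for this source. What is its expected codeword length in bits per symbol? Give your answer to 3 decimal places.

2.568 bits/symbol

Probabilities are the counts divided by 259.
Repeatedly combine the two least-probable nodes; the expected code length is the sum of the merged weights.
merge 33/259 + 33/259 → 66/259
merge 38/259 + 43/259 → 81/259
merge 55/259 + 57/259 → 16/37
merge 66/259 + 81/259 → 21/37
merge 16/37 + 21/37 → 1
L = 66/259 + 81/259 + 16/37 + 21/37 + 1 = 95/37 ≈ 2.568 bits/symbol.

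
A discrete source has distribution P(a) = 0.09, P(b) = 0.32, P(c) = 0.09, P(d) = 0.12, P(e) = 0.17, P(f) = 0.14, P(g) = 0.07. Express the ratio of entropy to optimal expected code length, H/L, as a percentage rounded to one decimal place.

Entropy H = −Σ p log₂ p ≈ 2.6187 bits.
Huffman merges: 7/100+9/100→4/25; 9/100+3/25→21/100; 7/50+4/25→3/10; 17/100+21/100→19/50; 3/10+8/25→31/50; 19/50+31/50→1. L = 267/100 ≈ 2.6700.
Efficiency = H/L = 2.6187/2.6700 = 98.1%.

98.1%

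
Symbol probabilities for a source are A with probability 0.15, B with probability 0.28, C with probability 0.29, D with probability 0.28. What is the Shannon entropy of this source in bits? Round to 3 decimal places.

1.957 bits

H = −Σ pᵢ log₂ pᵢ.
−0.15·log₂(0.15) = 0.4105
−0.28·log₂(0.28) = 0.5142
−0.29·log₂(0.29) = 0.5179
−0.28·log₂(0.28) = 0.5142
Sum ≈ 1.9569 → 1.957 bits.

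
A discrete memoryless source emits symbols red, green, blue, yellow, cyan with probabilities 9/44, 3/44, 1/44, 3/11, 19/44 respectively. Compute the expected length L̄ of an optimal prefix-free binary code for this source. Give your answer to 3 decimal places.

1.955 bits/symbol

Repeatedly combine the two least-probable nodes; the expected code length is the sum of the merged weights.
merge 1/44 + 3/44 → 1/11
merge 1/11 + 9/44 → 13/44
merge 3/11 + 13/44 → 25/44
merge 19/44 + 25/44 → 1
L = 1/11 + 13/44 + 25/44 + 1 = 43/22 ≈ 1.955 bits/symbol.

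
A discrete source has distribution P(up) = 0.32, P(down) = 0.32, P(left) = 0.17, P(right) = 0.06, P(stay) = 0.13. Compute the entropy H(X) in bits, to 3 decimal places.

2.113 bits

H = −Σ pᵢ log₂ pᵢ.
−0.32·log₂(0.32) = 0.5260
−0.32·log₂(0.32) = 0.5260
−0.17·log₂(0.17) = 0.4346
−0.06·log₂(0.06) = 0.2435
−0.13·log₂(0.13) = 0.3826
Sum ≈ 2.1128 → 2.113 bits.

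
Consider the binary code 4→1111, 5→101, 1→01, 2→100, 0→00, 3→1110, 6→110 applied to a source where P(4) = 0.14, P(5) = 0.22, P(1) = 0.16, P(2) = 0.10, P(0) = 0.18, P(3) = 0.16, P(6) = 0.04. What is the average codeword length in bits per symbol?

2.96 bits/symbol

L̄ = Σ pᵢ·ℓᵢ = 0.14·4 + 0.22·3 + 0.16·2 + 0.10·3 + 0.18·2 + 0.16·4 + 0.04·3 = 2.96 bits/symbol.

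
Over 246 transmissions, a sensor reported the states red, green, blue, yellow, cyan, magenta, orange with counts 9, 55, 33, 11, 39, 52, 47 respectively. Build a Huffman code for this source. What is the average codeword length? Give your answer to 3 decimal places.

Probabilities are the counts divided by 246.
Repeatedly combine the two least-probable nodes; the expected code length is the sum of the merged weights.
merge 3/82 + 11/246 → 10/123
merge 10/123 + 11/82 → 53/246
merge 13/82 + 47/246 → 43/123
merge 26/123 + 53/246 → 35/82
merge 55/246 + 43/123 → 47/82
merge 35/82 + 47/82 → 1
L = 10/123 + 53/246 + 43/123 + 35/82 + 47/82 + 1 = 217/82 ≈ 2.646 bits/symbol.

2.646 bits/symbol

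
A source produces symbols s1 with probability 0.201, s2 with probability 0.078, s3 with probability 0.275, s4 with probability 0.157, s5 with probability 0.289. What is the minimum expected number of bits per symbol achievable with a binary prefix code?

Repeatedly combine the two least-probable nodes; the expected code length is the sum of the merged weights.
merge 39/500 + 157/1000 → 47/200
merge 201/1000 + 47/200 → 109/250
merge 11/40 + 289/1000 → 141/250
merge 109/250 + 141/250 → 1
L = 47/200 + 109/250 + 141/250 + 1 = 447/200 = 2.235 bits/symbol.

2.235 bits/symbol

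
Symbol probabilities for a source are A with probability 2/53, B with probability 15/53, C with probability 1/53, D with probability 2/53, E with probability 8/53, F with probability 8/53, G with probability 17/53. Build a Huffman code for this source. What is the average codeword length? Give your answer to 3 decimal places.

2.396 bits/symbol

Repeatedly combine the two least-probable nodes; the expected code length is the sum of the merged weights.
merge 1/53 + 2/53 → 3/53
merge 2/53 + 3/53 → 5/53
merge 5/53 + 8/53 → 13/53
merge 8/53 + 13/53 → 21/53
merge 15/53 + 17/53 → 32/53
merge 21/53 + 32/53 → 1
L = 3/53 + 5/53 + 13/53 + 21/53 + 32/53 + 1 = 127/53 ≈ 2.396 bits/symbol.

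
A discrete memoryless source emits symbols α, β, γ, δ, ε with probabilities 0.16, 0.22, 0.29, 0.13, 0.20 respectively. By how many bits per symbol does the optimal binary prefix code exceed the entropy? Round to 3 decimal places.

0.021 bits

Entropy H = −Σ p log₂ p ≈ 2.2685 bits.
Huffman merges: 13/100+4/25→29/100; 1/5+11/50→21/50; 29/100+29/100→29/50; 21/50+29/50→1. L = 229/100 ≈ 2.2900.
L − H = 2.2900 − 2.2685 = 0.021 bits.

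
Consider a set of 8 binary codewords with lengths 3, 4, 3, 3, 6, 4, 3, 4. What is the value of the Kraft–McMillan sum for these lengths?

0.703125

With common denominator 2^6 = 64: Σ 2^(−ℓᵢ) = 8/64 + 4/64 + 8/64 + 8/64 + 1/64 + 4/64 + 8/64 + 4/64 = 45/64 = 0.703125.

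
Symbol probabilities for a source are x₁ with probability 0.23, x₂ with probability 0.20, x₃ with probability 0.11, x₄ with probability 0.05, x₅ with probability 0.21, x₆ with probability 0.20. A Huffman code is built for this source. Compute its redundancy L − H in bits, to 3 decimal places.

0.064 bits

Entropy H = −Σ p log₂ p ≈ 2.4556 bits.
Huffman merges: 1/20+11/100→4/25; 4/25+1/5→9/25; 1/5+21/100→41/100; 23/100+9/25→59/100; 41/100+59/100→1. L = 63/25 ≈ 2.5200.
L − H = 2.5200 − 2.4556 = 0.064 bits.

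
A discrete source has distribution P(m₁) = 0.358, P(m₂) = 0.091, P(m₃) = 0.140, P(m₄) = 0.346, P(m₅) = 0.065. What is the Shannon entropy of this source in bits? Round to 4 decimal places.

2.0284 bits

H = −Σ pᵢ log₂ pᵢ.
−0.358·log₂(0.358) = 0.5305
−0.091·log₂(0.091) = 0.3147
−0.140·log₂(0.140) = 0.3971
−0.346·log₂(0.346) = 0.5298
−0.065·log₂(0.065) = 0.2563
Sum ≈ 2.0284 → 2.0284 bits.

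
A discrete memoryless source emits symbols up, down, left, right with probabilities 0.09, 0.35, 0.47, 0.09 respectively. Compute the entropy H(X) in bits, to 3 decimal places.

1.667 bits

H = −Σ pᵢ log₂ pᵢ.
−0.09·log₂(0.09) = 0.3127
−0.35·log₂(0.35) = 0.5301
−0.47·log₂(0.47) = 0.5120
−0.09·log₂(0.09) = 0.3127
Sum ≈ 1.6674 → 1.667 bits.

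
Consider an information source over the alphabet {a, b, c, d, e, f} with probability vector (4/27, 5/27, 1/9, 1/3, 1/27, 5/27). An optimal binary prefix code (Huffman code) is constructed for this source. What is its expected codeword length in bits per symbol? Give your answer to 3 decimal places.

Repeatedly combine the two least-probable nodes; the expected code length is the sum of the merged weights.
merge 1/27 + 1/9 → 4/27
merge 4/27 + 4/27 → 8/27
merge 5/27 + 5/27 → 10/27
merge 8/27 + 1/3 → 17/27
merge 10/27 + 17/27 → 1
L = 4/27 + 8/27 + 10/27 + 17/27 + 1 = 22/9 ≈ 2.444 bits/symbol.

2.444 bits/symbol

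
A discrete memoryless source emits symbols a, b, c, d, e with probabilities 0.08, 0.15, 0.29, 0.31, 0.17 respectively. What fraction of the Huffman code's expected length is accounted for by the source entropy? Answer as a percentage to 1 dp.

Entropy H = −Σ p log₂ p ≈ 2.1783 bits.
Huffman merges: 2/25+3/20→23/100; 17/100+23/100→2/5; 29/100+31/100→3/5; 2/5+3/5→1. L = 223/100 ≈ 2.2300.
Efficiency = H/L = 2.1783/2.2300 = 97.7%.

97.7%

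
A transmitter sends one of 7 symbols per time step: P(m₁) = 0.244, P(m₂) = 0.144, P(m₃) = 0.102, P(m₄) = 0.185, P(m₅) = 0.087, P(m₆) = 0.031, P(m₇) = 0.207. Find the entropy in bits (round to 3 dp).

2.618 bits

H = −Σ pᵢ log₂ pᵢ.
−0.244·log₂(0.244) = 0.4966
−0.144·log₂(0.144) = 0.4026
−0.102·log₂(0.102) = 0.3359
−0.185·log₂(0.185) = 0.4504
−0.087·log₂(0.087) = 0.3065
−0.031·log₂(0.031) = 0.1554
−0.207·log₂(0.207) = 0.4704
Sum ≈ 2.6177 → 2.618 bits.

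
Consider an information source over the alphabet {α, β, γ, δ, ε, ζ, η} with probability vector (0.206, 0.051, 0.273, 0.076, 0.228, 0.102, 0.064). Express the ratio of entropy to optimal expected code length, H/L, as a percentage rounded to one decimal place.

Entropy H = −Σ p log₂ p ≈ 2.5584 bits.
Huffman merges: 51/1000+8/125→23/200; 19/250+51/500→89/500; 23/200+89/500→293/1000; 103/500+57/250→217/500; 273/1000+293/1000→283/500; 217/500+283/500→1. L = 1293/500 ≈ 2.5860.
Efficiency = H/L = 2.5584/2.5860 = 98.9%.

98.9%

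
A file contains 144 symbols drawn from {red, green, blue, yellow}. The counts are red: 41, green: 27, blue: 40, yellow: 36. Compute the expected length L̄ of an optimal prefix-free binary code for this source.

2 bits/symbol

Probabilities are the counts divided by 144.
Repeatedly combine the two least-probable nodes; the expected code length is the sum of the merged weights.
merge 3/16 + 1/4 → 7/16
merge 5/18 + 41/144 → 9/16
merge 7/16 + 9/16 → 1
L = 7/16 + 9/16 + 1 = 2 bits/symbol.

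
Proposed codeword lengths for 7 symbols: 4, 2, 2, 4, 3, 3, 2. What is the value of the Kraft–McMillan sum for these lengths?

1.125

With common denominator 2^4 = 16: Σ 2^(−ℓᵢ) = 1/16 + 4/16 + 4/16 + 1/16 + 2/16 + 2/16 + 4/16 = 18/16 = 1.125.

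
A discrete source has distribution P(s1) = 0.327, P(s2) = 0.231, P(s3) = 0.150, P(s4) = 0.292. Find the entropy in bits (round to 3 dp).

1.945 bits

H = −Σ pᵢ log₂ pᵢ.
−0.327·log₂(0.327) = 0.5273
−0.231·log₂(0.231) = 0.4883
−0.150·log₂(0.150) = 0.4105
−0.292·log₂(0.292) = 0.5186
Sum ≈ 1.9448 → 1.945 bits.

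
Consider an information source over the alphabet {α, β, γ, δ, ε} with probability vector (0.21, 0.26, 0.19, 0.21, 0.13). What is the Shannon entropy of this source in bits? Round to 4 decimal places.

H = −Σ pᵢ log₂ pᵢ.
−0.21·log₂(0.21) = 0.4728
−0.26·log₂(0.26) = 0.5053
−0.19·log₂(0.19) = 0.4552
−0.21·log₂(0.21) = 0.4728
−0.13·log₂(0.13) = 0.3826
Sum ≈ 2.2888 → 2.2888 bits.

2.2888 bits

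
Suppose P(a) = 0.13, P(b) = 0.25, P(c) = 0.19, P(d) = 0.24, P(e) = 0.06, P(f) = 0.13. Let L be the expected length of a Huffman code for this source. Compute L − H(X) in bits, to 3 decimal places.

Entropy H = −Σ p log₂ p ≈ 2.4582 bits.
Huffman merges: 3/50+13/100→19/100; 13/100+19/100→8/25; 19/100+6/25→43/100; 1/4+8/25→57/100; 43/100+57/100→1. L = 251/100 ≈ 2.5100.
L − H = 2.5100 − 2.4582 = 0.052 bits.

0.052 bits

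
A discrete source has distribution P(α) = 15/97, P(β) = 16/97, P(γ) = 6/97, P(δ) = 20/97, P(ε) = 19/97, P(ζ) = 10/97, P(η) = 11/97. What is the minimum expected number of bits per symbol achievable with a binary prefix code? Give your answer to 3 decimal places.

Repeatedly combine the two least-probable nodes; the expected code length is the sum of the merged weights.
merge 6/97 + 10/97 → 16/97
merge 11/97 + 15/97 → 26/97
merge 16/97 + 16/97 → 32/97
merge 19/97 + 20/97 → 39/97
merge 26/97 + 32/97 → 58/97
merge 39/97 + 58/97 → 1
L = 16/97 + 26/97 + 32/97 + 39/97 + 58/97 + 1 = 268/97 ≈ 2.763 bits/symbol.

2.763 bits/symbol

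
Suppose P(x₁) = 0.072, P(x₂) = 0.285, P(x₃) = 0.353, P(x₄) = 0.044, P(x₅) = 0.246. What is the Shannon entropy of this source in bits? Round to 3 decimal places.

2.016 bits

H = −Σ pᵢ log₂ pᵢ.
−0.072·log₂(0.072) = 0.2733
−0.285·log₂(0.285) = 0.5161
−0.353·log₂(0.353) = 0.5303
−0.044·log₂(0.044) = 0.1983
−0.246·log₂(0.246) = 0.4977
Sum ≈ 2.0157 → 2.016 bits.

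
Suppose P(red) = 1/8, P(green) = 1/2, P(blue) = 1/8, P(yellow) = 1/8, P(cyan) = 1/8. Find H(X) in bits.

2 bits

Each probability is a power of 1/2, so log₂(1/p) is an integer.
H = Σ p·log₂(1/p) = 1/8·3 + 1/2·1 + 1/8·3 + 1/8·3 + 1/8·3 = 2 bits.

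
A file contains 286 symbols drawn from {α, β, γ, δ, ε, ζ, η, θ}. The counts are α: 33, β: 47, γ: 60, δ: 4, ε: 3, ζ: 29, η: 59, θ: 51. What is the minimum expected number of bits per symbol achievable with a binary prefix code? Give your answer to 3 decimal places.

Probabilities are the counts divided by 286.
Repeatedly combine the two least-probable nodes; the expected code length is the sum of the merged weights.
merge 3/286 + 2/143 → 7/286
merge 7/286 + 29/286 → 18/143
merge 3/26 + 18/143 → 69/286
merge 47/286 + 51/286 → 49/143
merge 59/286 + 30/143 → 119/286
merge 69/286 + 49/143 → 167/286
merge 119/286 + 167/286 → 1
L = 7/286 + 18/143 + 69/286 + 49/143 + 119/286 + 167/286 + 1 = 391/143 ≈ 2.734 bits/symbol.

2.734 bits/symbol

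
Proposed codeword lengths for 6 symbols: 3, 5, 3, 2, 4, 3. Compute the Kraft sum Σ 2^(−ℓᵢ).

0.71875

With common denominator 2^5 = 32: Σ 2^(−ℓᵢ) = 4/32 + 1/32 + 4/32 + 8/32 + 2/32 + 4/32 = 23/32 = 0.71875.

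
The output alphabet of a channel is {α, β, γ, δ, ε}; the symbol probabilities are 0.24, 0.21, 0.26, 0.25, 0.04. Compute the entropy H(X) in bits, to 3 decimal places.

2.158 bits

H = −Σ pᵢ log₂ pᵢ.
−0.24·log₂(0.24) = 0.4941
−0.21·log₂(0.21) = 0.4728
−0.26·log₂(0.26) = 0.5053
−0.25·log₂(0.25) = 0.5000
−0.04·log₂(0.04) = 0.1858
Sum ≈ 2.1580 → 2.158 bits.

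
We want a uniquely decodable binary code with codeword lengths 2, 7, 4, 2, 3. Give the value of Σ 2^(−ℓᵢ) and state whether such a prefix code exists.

With common denominator 2^7 = 128: Σ 2^(−ℓᵢ) = 32/128 + 1/128 + 8/128 + 32/128 + 16/128 = 89/128 = 0.6953125.
Kraft's inequality requires Σ ≤ 1; here Σ = 0.6953125 ≤ 1, so such a prefix code exists.

0.6953125; yes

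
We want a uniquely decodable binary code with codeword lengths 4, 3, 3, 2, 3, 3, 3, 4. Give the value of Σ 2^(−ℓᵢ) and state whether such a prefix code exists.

1; yes

With common denominator 2^4 = 16: Σ 2^(−ℓᵢ) = 1/16 + 2/16 + 2/16 + 4/16 + 2/16 + 2/16 + 2/16 + 1/16 = 16/16 = 1.
Kraft's inequality requires Σ ≤ 1; here Σ = 1 ≤ 1, so such a prefix code exists.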